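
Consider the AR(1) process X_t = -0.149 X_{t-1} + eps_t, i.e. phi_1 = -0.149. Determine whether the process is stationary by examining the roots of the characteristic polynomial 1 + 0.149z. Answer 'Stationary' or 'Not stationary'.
\text{Stationary}

The AR(p) characteristic polynomial is P(z) = 1 + 0.149z.
Stationarity requires all roots to lie outside the unit circle, i.e. |z| > 1 for every root.
This is linear in z: 1 + (0.149) z = 0  =>  z = -1/(0.149) = -6.711409,  |z| = 6.711409.
Moduli of all roots: 6.7114.
All moduli strictly greater than 1? Yes.
Verdict: Stationary.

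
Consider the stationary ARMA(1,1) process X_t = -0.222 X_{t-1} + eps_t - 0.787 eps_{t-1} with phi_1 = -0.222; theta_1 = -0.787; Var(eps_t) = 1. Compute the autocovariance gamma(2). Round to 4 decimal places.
\gamma(2) = 0.2768

Multiply the model equation by X_{t-k} and take expectations. With theta_0 = psi_0 = 1 and psi_j the MA(infinity) weights, this gives
  gamma(k) - sum_i phi_i gamma(k-i) = c_k,
  c_k = sigma^2 * sum_{j=k..q} theta_j psi_{j-k}   (c_k = 0 for k > q),
using gamma(-m) = gamma(m).
psi-weights needed (psi_j = theta_j + sum_i phi_i psi_{j-i}):
  psi_1 = theta_1 + phi_1 = -0.787 + (-0.222) = -1.009
Right-hand sides:
  c_0 = sigma^2 (1 + theta_1 psi_1) = 1 * (1 + (-0.787)(-1.009)) = 1 * 1.794083 = 1.794083
  c_1 = sigma^2 theta_1 = 1 * (-0.787) = -0.787
  c_2 = 0
Equations for k = 0 and k = 1 (AR order 1):
  gamma(0) = phi_1 gamma(1) + c_0
  gamma(1) = phi_1 gamma(0) + c_1
Substituting the second into the first: gamma(0) (1 - phi_1^2) = c_0 + phi_1 c_1, so
  gamma(0) = (c_0 + phi_1 c_1) / (1 - phi_1^2) = (1.794083 + (-0.222)(-0.787)) / (1 - (-0.222)^2) = 1.968797 / 0.950716 = 2.070857.
  gamma(1) = phi_1 gamma(0) + c_1 = (-0.222)(2.070857) + (-0.787) = -1.24673.
For k = 2 (> q): gamma(2) = phi_1 gamma(1) = (-0.222)(-1.24673) = 0.276774.
Therefore gamma(2) = 0.2768 (to 4 decimal places).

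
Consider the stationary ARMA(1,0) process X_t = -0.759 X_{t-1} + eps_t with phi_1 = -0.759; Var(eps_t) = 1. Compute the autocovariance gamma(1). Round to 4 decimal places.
\gamma(1) = -1.7904

Multiply the model equation by X_{t-k} and take expectations. With theta_0 = psi_0 = 1 and psi_j the MA(infinity) weights, this gives
  gamma(k) - sum_i phi_i gamma(k-i) = c_k,
  c_k = sigma^2 * sum_{j=k..q} theta_j psi_{j-k}   (c_k = 0 for k > q),
using gamma(-m) = gamma(m).
Pure AR (q = 0): c_0 = sigma^2 = 1, c_k = 0 for k >= 1.
Equations for k = 0 and k = 1 (AR order 1):
  gamma(0) = phi_1 gamma(1) + c_0
  gamma(1) = phi_1 gamma(0) + c_1
Substituting the second into the first: gamma(0) (1 - phi_1^2) = c_0 + phi_1 c_1, so
  gamma(0) = c_0 / (1 - phi_1^2) = 1 / (1 - (-0.759)^2) = 1 / 0.423919 = 2.358941.
  gamma(1) = phi_1 gamma(0) = (-0.759)(2.358941) = -1.790436.
Therefore gamma(1) = -1.7904 (to 4 decimal places).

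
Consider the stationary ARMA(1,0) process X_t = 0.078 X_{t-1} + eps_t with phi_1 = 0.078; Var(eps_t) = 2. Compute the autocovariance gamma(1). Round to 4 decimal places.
\gamma(1) = 0.1570

Multiply the model equation by X_{t-k} and take expectations. With theta_0 = psi_0 = 1 and psi_j the MA(infinity) weights, this gives
  gamma(k) - sum_i phi_i gamma(k-i) = c_k,
  c_k = sigma^2 * sum_{j=k..q} theta_j psi_{j-k}   (c_k = 0 for k > q),
using gamma(-m) = gamma(m).
Pure AR (q = 0): c_0 = sigma^2 = 2, c_k = 0 for k >= 1.
Equations for k = 0 and k = 1 (AR order 1):
  gamma(0) = phi_1 gamma(1) + c_0
  gamma(1) = phi_1 gamma(0) + c_1
Substituting the second into the first: gamma(0) (1 - phi_1^2) = c_0 + phi_1 c_1, so
  gamma(0) = c_0 / (1 - phi_1^2) = 2 / (1 - (0.078)^2) = 2 / 0.993916 = 2.012242.
  gamma(1) = phi_1 gamma(0) = (0.078)(2.012242) = 0.156955.
Therefore gamma(1) = 0.1570 (to 4 decimal places).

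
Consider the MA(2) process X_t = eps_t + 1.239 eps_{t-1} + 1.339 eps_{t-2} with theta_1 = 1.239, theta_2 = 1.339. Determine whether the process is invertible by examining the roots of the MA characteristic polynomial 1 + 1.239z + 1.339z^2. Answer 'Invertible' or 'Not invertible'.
\text{Not invertible}

The MA(q) characteristic polynomial is P(z) = 1 + 1.239z + 1.339z^2.
Invertibility requires all roots to lie outside the unit circle, i.e. |z| > 1 for every root.
Set 1 + (1.239) z + (1.339) z^2 = 0, i.e. a z^2 + b z + c = 0 with a = 1.339, b = 1.239, c = 1.
Discriminant D = b^2 - 4ac = (1.239)^2 - 4*(1.339)*1 = 1.535121 - (5.356) = -3.820879.
D < 0, so the roots are the complex-conjugate pair z = (-b +/- i sqrt(-D)) / (2a) = -0.4627 +/- 0.7299i.
For a conjugate pair |z|^2 = z * conj(z) = (product of roots) = c/a = 1/(1.339) = 0.746826, so |z| = sqrt(0.746826) = 0.8642 for both roots.
Moduli of all roots: 0.8642, 0.8642.
All moduli strictly greater than 1? No.
Verdict: Not invertible.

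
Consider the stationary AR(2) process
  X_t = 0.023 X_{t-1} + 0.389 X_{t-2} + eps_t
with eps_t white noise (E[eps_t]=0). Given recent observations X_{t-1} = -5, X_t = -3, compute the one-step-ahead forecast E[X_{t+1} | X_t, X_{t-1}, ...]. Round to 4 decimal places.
E[X_{t+1} \mid \mathcal F_t] = -2.0140

For an AR(p) model X_t = c + sum_i phi_i X_{t-i} + eps_t, the
one-step-ahead conditional mean is
  E[X_{t+1} | X_t, ...] = c + sum_i phi_i X_{t+1-i}.
Substitute known values:
  E[X_{t+1} | ...] = (0.023) * (-3) + (0.389) * (-5)
                   = -2.0140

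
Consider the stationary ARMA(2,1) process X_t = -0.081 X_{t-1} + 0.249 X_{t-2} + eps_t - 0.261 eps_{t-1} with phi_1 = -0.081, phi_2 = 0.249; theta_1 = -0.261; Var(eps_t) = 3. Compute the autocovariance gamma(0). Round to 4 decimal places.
\gamma(0) = 3.6386

Multiply the model equation by X_{t-k} and take expectations. With theta_0 = psi_0 = 1 and psi_j the MA(infinity) weights, this gives
  gamma(k) - sum_i phi_i gamma(k-i) = c_k,
  c_k = sigma^2 * sum_{j=k..q} theta_j psi_{j-k}   (c_k = 0 for k > q),
using gamma(-m) = gamma(m).
psi-weights needed (psi_j = theta_j + sum_i phi_i psi_{j-i}):
  psi_1 = theta_1 + phi_1 = -0.261 + (-0.081) = -0.342
Right-hand sides:
  c_0 = sigma^2 (1 + theta_1 psi_1) = 3 * (1 + (-0.261)(-0.342)) = 3 * 1.089262 = 3.267786
  c_1 = sigma^2 theta_1 = 3 * (-0.261) = -0.783
  c_2 = 0
Equations for k = 0, 1, 2 (AR order 2, c_2 = 0):
  (E0) gamma(0) = phi_1 gamma(1) + phi_2 gamma(2) + c_0
  (E1) gamma(1) = phi_1 gamma(0) + phi_2 gamma(1) + c_1
  (E2) gamma(2) = phi_1 gamma(1) + phi_2 gamma(0)
From (E1): gamma(1) = A gamma(0) + B with
  A = phi_1 / (1 - phi_2) = -0.081 / 0.751 = -0.107856,   B = c_1 / (1 - phi_2) = -0.783 / 0.751 = -1.04261.
Insert (E2) into (E0): gamma(0) (1 - phi_2^2) = phi_1 (1 + phi_2) gamma(1) + c_0.
  phi_1 (1 + phi_2) = (-0.081)(1.249) = -0.101169,   1 - phi_2^2 = 0.937999.
Replace gamma(1) by A gamma(0) + B and collect gamma(0):
  gamma(0) [0.937999 - (-0.101169)(-0.107856)] = (-0.101169)(-1.04261) + 3.267786
  gamma(0) * 0.927087 = 3.373266
  gamma(0) = 3.373266 / 0.927087 = 3.638563.
Therefore gamma(0) = 3.6386 (to 4 decimal places).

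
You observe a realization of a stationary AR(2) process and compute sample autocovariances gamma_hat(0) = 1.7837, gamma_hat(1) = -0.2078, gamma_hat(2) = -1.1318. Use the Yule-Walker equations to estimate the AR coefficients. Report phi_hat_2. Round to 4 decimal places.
\hat\phi_{2} = -0.6570

The Yule-Walker equations for an AR(p) process read, in matrix form,
  Gamma_p phi = r_p,   with   (Gamma_p)_{ij} = gamma(|i - j|),
                       (r_p)_i = gamma(i),   i,j = 1..p.
Substitute the sample gammas (Toeplitz matrix and right-hand side of size 2):
  Gamma_p = [[1.7837, -0.2078], [-0.2078, 1.7837]]
  r_p     = [-0.2078, -1.1318]
Written out:
  1.7837 phi_1 - 0.2078 phi_2 = -0.2078
  -0.2078 phi_1 + 1.7837 phi_2 = -1.1318
Solve by Cramer's rule:
  det = gamma(0)^2 - gamma(1)^2 = (1.7837)^2 - (-0.2078)^2 = 3.18158569 - 0.04318084 = 3.13840485
  phi_hat_1 = [gamma(1) gamma(0) - gamma(1) gamma(2)] / det = [(-0.2078)(1.7837) - (-0.2078)(-1.1318)] / 3.13840485 = -0.6058409 / 3.13840485 = -0.193
  phi_hat_2 = [gamma(0) gamma(2) - gamma(1)^2] / det = [(1.7837)(-1.1318) - (-0.2078)^2] / 3.13840485 = -2.0619725 / 3.13840485 = -0.657
So phi_hat = [-0.1930, -0.6570].
Therefore phi_hat_2 = -0.6570.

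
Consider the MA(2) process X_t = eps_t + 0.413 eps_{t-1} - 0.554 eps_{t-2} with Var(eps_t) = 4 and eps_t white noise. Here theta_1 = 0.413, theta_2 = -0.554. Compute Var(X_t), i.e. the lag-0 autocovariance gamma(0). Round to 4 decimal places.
\gamma(0) = 5.9099

For an MA(q) process X_t = eps_t + sum_i theta_i eps_{t-i} with
Var(eps_t) = sigma^2, the variance is
  gamma(0) = sigma^2 * (1 + sum_i theta_i^2).
  sum_i theta_i^2 = (0.413)^2 + (-0.554)^2 = 0.170569 + 0.306916 = 0.477485.
  gamma(0) = 4 * (1 + 0.477485) = 4 * 1.477485 = 5.90994, which rounds to 5.9099.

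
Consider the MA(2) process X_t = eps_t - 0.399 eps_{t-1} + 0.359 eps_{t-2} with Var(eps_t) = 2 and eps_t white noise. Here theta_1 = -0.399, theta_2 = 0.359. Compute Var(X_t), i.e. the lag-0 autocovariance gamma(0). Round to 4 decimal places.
\gamma(0) = 2.5762

For an MA(q) process X_t = eps_t + sum_i theta_i eps_{t-i} with
Var(eps_t) = sigma^2, the variance is
  gamma(0) = sigma^2 * (1 + sum_i theta_i^2).
  sum_i theta_i^2 = (-0.399)^2 + (0.359)^2 = 0.159201 + 0.128881 = 0.288082.
  gamma(0) = 2 * (1 + 0.288082) = 2 * 1.288082 = 2.576164, which rounds to 2.5762.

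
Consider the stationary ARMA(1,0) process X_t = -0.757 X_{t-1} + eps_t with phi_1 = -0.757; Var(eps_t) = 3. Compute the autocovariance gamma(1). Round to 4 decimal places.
\gamma(1) = -5.3191

Multiply the model equation by X_{t-k} and take expectations. With theta_0 = psi_0 = 1 and psi_j the MA(infinity) weights, this gives
  gamma(k) - sum_i phi_i gamma(k-i) = c_k,
  c_k = sigma^2 * sum_{j=k..q} theta_j psi_{j-k}   (c_k = 0 for k > q),
using gamma(-m) = gamma(m).
Pure AR (q = 0): c_0 = sigma^2 = 3, c_k = 0 for k >= 1.
Equations for k = 0 and k = 1 (AR order 1):
  gamma(0) = phi_1 gamma(1) + c_0
  gamma(1) = phi_1 gamma(0) + c_1
Substituting the second into the first: gamma(0) (1 - phi_1^2) = c_0 + phi_1 c_1, so
  gamma(0) = c_0 / (1 - phi_1^2) = 3 / (1 - (-0.757)^2) = 3 / 0.426951 = 7.026567.
  gamma(1) = phi_1 gamma(0) = (-0.757)(7.026567) = -5.319112.
Therefore gamma(1) = -5.3191 (to 4 decimal places).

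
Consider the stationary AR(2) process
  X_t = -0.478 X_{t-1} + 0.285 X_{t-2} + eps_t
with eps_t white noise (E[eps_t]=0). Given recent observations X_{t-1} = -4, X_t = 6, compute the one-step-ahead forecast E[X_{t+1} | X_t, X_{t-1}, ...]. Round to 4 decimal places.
E[X_{t+1} \mid \mathcal F_t] = -4.0080

For an AR(p) model X_t = c + sum_i phi_i X_{t-i} + eps_t, the
one-step-ahead conditional mean is
  E[X_{t+1} | X_t, ...] = c + sum_i phi_i X_{t+1-i}.
Substitute known values:
  E[X_{t+1} | ...] = (-0.478) * (6) + (0.285) * (-4)
                   = -4.0080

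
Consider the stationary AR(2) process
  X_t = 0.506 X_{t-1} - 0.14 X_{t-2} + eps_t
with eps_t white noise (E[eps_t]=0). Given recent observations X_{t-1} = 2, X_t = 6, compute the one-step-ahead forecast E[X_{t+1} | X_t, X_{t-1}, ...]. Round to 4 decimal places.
E[X_{t+1} \mid \mathcal F_t] = 2.7560

For an AR(p) model X_t = c + sum_i phi_i X_{t-i} + eps_t, the
one-step-ahead conditional mean is
  E[X_{t+1} | X_t, ...] = c + sum_i phi_i X_{t+1-i}.
Substitute known values:
  E[X_{t+1} | ...] = (0.506) * (6) + (-0.14) * (2)
                   = 2.7560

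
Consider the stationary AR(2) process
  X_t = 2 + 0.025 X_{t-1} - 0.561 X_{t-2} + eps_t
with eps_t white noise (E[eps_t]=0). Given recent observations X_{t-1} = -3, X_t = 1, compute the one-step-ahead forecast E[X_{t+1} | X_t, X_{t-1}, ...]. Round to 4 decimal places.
E[X_{t+1} \mid \mathcal F_t] = 3.7080

For an AR(p) model X_t = c + sum_i phi_i X_{t-i} + eps_t, the
one-step-ahead conditional mean is
  E[X_{t+1} | X_t, ...] = c + sum_i phi_i X_{t+1-i}.
Substitute known values:
  E[X_{t+1} | ...] = 2 + (0.025) * (1) + (-0.561) * (-3)
                   = 3.7080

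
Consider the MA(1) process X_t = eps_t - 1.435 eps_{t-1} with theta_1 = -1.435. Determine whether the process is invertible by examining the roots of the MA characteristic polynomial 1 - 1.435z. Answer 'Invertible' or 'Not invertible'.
\text{Not invertible}

The MA(q) characteristic polynomial is P(z) = 1 - 1.435z.
Invertibility requires all roots to lie outside the unit circle, i.e. |z| > 1 for every root.
This is linear in z: 1 + (-1.435) z = 0  =>  z = -1/(-1.435) = 0.696864,  |z| = 0.696864.
Moduli of all roots: 0.6969.
All moduli strictly greater than 1? No.
Verdict: Not invertible.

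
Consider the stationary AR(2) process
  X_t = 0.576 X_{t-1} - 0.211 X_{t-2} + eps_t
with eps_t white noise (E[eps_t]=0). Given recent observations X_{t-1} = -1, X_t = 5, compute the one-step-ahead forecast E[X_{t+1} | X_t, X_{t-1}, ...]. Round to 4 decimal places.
E[X_{t+1} \mid \mathcal F_t] = 3.0910

For an AR(p) model X_t = c + sum_i phi_i X_{t-i} + eps_t, the
one-step-ahead conditional mean is
  E[X_{t+1} | X_t, ...] = c + sum_i phi_i X_{t+1-i}.
Substitute known values:
  E[X_{t+1} | ...] = (0.576) * (5) + (-0.211) * (-1)
                   = 3.0910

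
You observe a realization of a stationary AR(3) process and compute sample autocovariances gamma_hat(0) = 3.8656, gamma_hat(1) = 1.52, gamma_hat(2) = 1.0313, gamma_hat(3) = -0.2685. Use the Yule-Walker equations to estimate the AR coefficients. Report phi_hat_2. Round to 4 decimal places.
\hat\phi_{2} = 0.2200

The Yule-Walker equations for an AR(p) process read, in matrix form,
  Gamma_p phi = r_p,   with   (Gamma_p)_{ij} = gamma(|i - j|),
                       (r_p)_i = gamma(i),   i,j = 1..p.
Substitute the sample gammas (Toeplitz matrix and right-hand side of size 3):
  Gamma_p = [[3.8656, 1.52, 1.0313], [1.52, 3.8656, 1.52], [1.0313, 1.52, 3.8656]]
  r_p     = [1.52, 1.0313, -0.2685]
Written out (R1..R3):
  (R1) 3.8656 phi_1 + 1.52 phi_2 + 1.0313 phi_3 = 1.52
  (R2) 1.52 phi_1 + 3.8656 phi_2 + 1.52 phi_3 = 1.0313
  (R3) 1.0313 phi_1 + 1.52 phi_2 + 3.8656 phi_3 = -0.2685
Gaussian elimination:
  R2 <- R2 - (1.52/3.8656) R1 = R2 - (0.393212) R1:  3.267918 phi_2 + 1.114481 phi_3 = 0.433618
  R3 <- R3 - (1.0313/3.8656) R1 = R3 - (0.266789) R1:  1.114481 phi_2 + 3.59046 phi_3 = -0.674019
  R3 <- R3 - (1.114481/3.267918) R2 = R3 - (0.341037) R2:  3.210381 phi_3 = -0.821899
Back-substitution:
  phi_hat_3 = -0.821899 / 3.210381 = -0.256013
  phi_hat_2 = (0.433618 - (1.114481)(-0.256013)) / 3.267918 = 0.219999
  phi_hat_1 = (1.52 - (1.52)(0.219999) - (1.0313)(-0.256013)) / 3.8656 = 0.375007
So phi_hat = [0.3750, 0.2200, -0.2560].
Therefore phi_hat_2 = 0.2200.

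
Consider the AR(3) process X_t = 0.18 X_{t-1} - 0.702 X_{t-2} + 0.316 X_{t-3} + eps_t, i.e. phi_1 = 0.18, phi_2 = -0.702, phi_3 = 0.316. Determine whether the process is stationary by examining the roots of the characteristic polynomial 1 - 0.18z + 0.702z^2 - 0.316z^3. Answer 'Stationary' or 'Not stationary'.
\text{Stationary}

The AR(p) characteristic polynomial is P(z) = 1 - 0.18z + 0.702z^2 - 0.316z^3.
Stationarity requires all roots to lie outside the unit circle, i.e. |z| > 1 for every root.
Degree 3: look for a simple real root z0 first, then factor out (1 - z/z0) and solve the remaining quadratic.
Testing z0 = 2.5: P(2.5) = 1 + (-0.18)(2.5) + (0.702)(2.5)^2 + (-0.316)(2.5)^3
  = 1 + (-0.45) + (4.3875) + (-4.9375) = 0.  So z_0 = 2.5 is a root, |z_0| = 2.5.
Divide out the factor (1 - 0.4 z) = (1 - z/z0) (since 1/z0 = 0.4):
  P(z) = (1 - 0.4 z)(1 + (0.22) z + (0.79) z^2)
  [check: z-coef 0.22 - (0.4) = -0.18; z^2-coef 0.79 - (0.4)(0.22) = 0.702; z^3-coef -(0.4)(0.79) = -0.316.]
Remaining roots from the quadratic factor 1 + (0.22) z + (0.79) z^2:
  Set 1 + (0.22) z + (0.79) z^2 = 0, i.e. a z^2 + b z + c = 0 with a = 0.79, b = 0.22, c = 1.
  Discriminant D = b^2 - 4ac = (0.22)^2 - 4*(0.79)*1 = 0.0484 - (3.16) = -3.1116.
  D < 0, so the roots are the complex-conjugate pair z = (-b +/- i sqrt(-D)) / (2a) = -0.1392 +/- 1.1164i.
  For a conjugate pair |z|^2 = z * conj(z) = (product of roots) = c/a = 1/(0.79) = 1.265823, so |z| = sqrt(1.265823) = 1.1251 for both roots.
Moduli of all roots: 2.5000, 1.1251, 1.1251.
All moduli strictly greater than 1? Yes.
Verdict: Stationary.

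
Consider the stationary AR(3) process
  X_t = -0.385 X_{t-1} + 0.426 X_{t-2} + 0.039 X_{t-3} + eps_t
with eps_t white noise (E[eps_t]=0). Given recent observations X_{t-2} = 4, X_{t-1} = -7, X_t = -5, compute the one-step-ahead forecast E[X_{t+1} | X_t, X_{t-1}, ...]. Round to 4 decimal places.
E[X_{t+1} \mid \mathcal F_t] = -0.9010

For an AR(p) model X_t = c + sum_i phi_i X_{t-i} + eps_t, the
one-step-ahead conditional mean is
  E[X_{t+1} | X_t, ...] = c + sum_i phi_i X_{t+1-i}.
Substitute known values:
  E[X_{t+1} | ...] = (-0.385) * (-5) + (0.426) * (-7) + (0.039) * (4)
                   = -0.9010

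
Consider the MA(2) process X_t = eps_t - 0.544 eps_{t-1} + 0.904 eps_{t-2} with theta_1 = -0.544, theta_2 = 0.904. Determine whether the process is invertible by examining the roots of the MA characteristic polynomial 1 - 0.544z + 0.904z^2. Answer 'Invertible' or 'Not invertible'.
\text{Invertible}

The MA(q) characteristic polynomial is P(z) = 1 - 0.544z + 0.904z^2.
Invertibility requires all roots to lie outside the unit circle, i.e. |z| > 1 for every root.
Set 1 + (-0.544) z + (0.904) z^2 = 0, i.e. a z^2 + b z + c = 0 with a = 0.904, b = -0.544, c = 1.
Discriminant D = b^2 - 4ac = (-0.544)^2 - 4*(0.904)*1 = 0.295936 - (3.616) = -3.320064.
D < 0, so the roots are the complex-conjugate pair z = (-b +/- i sqrt(-D)) / (2a) = 0.3009 +/- 1.0078i.
For a conjugate pair |z|^2 = z * conj(z) = (product of roots) = c/a = 1/(0.904) = 1.106195, so |z| = sqrt(1.106195) = 1.0518 for both roots.
Moduli of all roots: 1.0518, 1.0518.
All moduli strictly greater than 1? Yes.
Verdict: Invertible.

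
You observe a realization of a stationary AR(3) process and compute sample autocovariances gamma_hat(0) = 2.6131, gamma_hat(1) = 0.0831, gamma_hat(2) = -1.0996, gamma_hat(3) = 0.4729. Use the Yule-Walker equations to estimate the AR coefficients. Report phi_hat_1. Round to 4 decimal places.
\hat\phi_{1} = 0.1550

The Yule-Walker equations for an AR(p) process read, in matrix form,
  Gamma_p phi = r_p,   with   (Gamma_p)_{ij} = gamma(|i - j|),
                       (r_p)_i = gamma(i),   i,j = 1..p.
Substitute the sample gammas (Toeplitz matrix and right-hand side of size 3):
  Gamma_p = [[2.6131, 0.0831, -1.0996], [0.0831, 2.6131, 0.0831], [-1.0996, 0.0831, 2.6131]]
  r_p     = [0.0831, -1.0996, 0.4729]
Written out (R1..R3):
  (R1) 2.6131 phi_1 + 0.0831 phi_2 - 1.0996 phi_3 = 0.0831
  (R2) 0.0831 phi_1 + 2.6131 phi_2 + 0.0831 phi_3 = -1.0996
  (R3) -1.0996 phi_1 + 0.0831 phi_2 + 2.6131 phi_3 = 0.4729
Gaussian elimination:
  R2 <- R2 - (0.0831/2.6131) R1 = R2 - (0.031801) R1:  2.610457 phi_2 + 0.118069 phi_3 = -1.102243
  R3 <- R3 - (-1.0996/2.6131) R1 = R3 - (-0.420803) R1:  0.118069 phi_2 + 2.150385 phi_3 = 0.507869
  R3 <- R3 - (0.118069/2.610457) R2 = R3 - (0.045229) R2:  2.145045 phi_3 = 0.557722
Back-substitution:
  phi_hat_3 = 0.557722 / 2.145045 = 0.260005
  phi_hat_2 = (-1.102243 - (0.118069)(0.260005)) / 2.610457 = -0.434001
  phi_hat_1 = (0.0831 - (0.0831)(-0.434001) - (-1.0996)(0.260005)) / 2.6131 = 0.155014
So phi_hat = [0.1550, -0.4340, 0.2600].
Therefore phi_hat_1 = 0.1550.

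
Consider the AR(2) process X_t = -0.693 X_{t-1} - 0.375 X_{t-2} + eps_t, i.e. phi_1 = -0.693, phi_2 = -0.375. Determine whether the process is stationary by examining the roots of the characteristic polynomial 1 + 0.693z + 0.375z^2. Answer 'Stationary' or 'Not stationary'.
\text{Stationary}

The AR(p) characteristic polynomial is P(z) = 1 + 0.693z + 0.375z^2.
Stationarity requires all roots to lie outside the unit circle, i.e. |z| > 1 for every root.
Set 1 + (0.693) z + (0.375) z^2 = 0, i.e. a z^2 + b z + c = 0 with a = 0.375, b = 0.693, c = 1.
Discriminant D = b^2 - 4ac = (0.693)^2 - 4*(0.375)*1 = 0.480249 - (1.5) = -1.019751.
D < 0, so the roots are the complex-conjugate pair z = (-b +/- i sqrt(-D)) / (2a) = -0.924 +/- 1.3464i.
For a conjugate pair |z|^2 = z * conj(z) = (product of roots) = c/a = 1/(0.375) = 2.666667, so |z| = sqrt(2.666667) = 1.633 for both roots.
Moduli of all roots: 1.6330, 1.6330.
All moduli strictly greater than 1? Yes.
Verdict: Stationary.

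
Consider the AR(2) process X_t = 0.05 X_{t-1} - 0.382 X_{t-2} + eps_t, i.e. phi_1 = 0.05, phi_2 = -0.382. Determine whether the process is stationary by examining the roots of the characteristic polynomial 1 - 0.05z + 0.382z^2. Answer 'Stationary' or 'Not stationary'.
\text{Stationary}

The AR(p) characteristic polynomial is P(z) = 1 - 0.05z + 0.382z^2.
Stationarity requires all roots to lie outside the unit circle, i.e. |z| > 1 for every root.
Set 1 + (-0.05) z + (0.382) z^2 = 0, i.e. a z^2 + b z + c = 0 with a = 0.382, b = -0.05, c = 1.
Discriminant D = b^2 - 4ac = (-0.05)^2 - 4*(0.382)*1 = 0.0025 - (1.528) = -1.5255.
D < 0, so the roots are the complex-conjugate pair z = (-b +/- i sqrt(-D)) / (2a) = 0.0654 +/- 1.6166i.
For a conjugate pair |z|^2 = z * conj(z) = (product of roots) = c/a = 1/(0.382) = 2.617801, so |z| = sqrt(2.617801) = 1.618 for both roots.
Moduli of all roots: 1.6180, 1.6180.
All moduli strictly greater than 1? Yes.
Verdict: Stationary.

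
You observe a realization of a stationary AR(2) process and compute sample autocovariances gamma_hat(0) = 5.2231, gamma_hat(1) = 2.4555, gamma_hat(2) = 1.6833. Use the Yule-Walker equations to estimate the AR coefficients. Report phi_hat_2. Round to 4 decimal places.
\hat\phi_{2} = 0.1300

The Yule-Walker equations for an AR(p) process read, in matrix form,
  Gamma_p phi = r_p,   with   (Gamma_p)_{ij} = gamma(|i - j|),
                       (r_p)_i = gamma(i),   i,j = 1..p.
Substitute the sample gammas (Toeplitz matrix and right-hand side of size 2):
  Gamma_p = [[5.2231, 2.4555], [2.4555, 5.2231]]
  r_p     = [2.4555, 1.6833]
Written out:
  5.2231 phi_1 + 2.4555 phi_2 = 2.4555
  2.4555 phi_1 + 5.2231 phi_2 = 1.6833
Solve by Cramer's rule:
  det = gamma(0)^2 - gamma(1)^2 = (5.2231)^2 - (2.4555)^2 = 27.28077361 - 6.02948025 = 21.25129336
  phi_hat_1 = [gamma(1) gamma(0) - gamma(1) gamma(2)] / det = [(2.4555)(5.2231) - (2.4555)(1.6833)] / 21.25129336 = 8.6919789 / 21.25129336 = 0.409
  phi_hat_2 = [gamma(0) gamma(2) - gamma(1)^2] / det = [(5.2231)(1.6833) - (2.4555)^2] / 21.25129336 = 2.76256398 / 21.25129336 = 0.13
So phi_hat = [0.4090, 0.1300].
Therefore phi_hat_2 = 0.1300.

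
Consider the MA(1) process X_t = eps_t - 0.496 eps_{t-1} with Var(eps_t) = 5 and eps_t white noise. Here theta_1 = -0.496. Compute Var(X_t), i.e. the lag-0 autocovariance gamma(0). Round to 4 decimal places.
\gamma(0) = 6.2301

For an MA(q) process X_t = eps_t + sum_i theta_i eps_{t-i} with
Var(eps_t) = sigma^2, the variance is
  gamma(0) = sigma^2 * (1 + sum_i theta_i^2).
  sum_i theta_i^2 = (-0.496)^2 = 0.246016.
  gamma(0) = 5 * (1 + 0.246016) = 5 * 1.246016 = 6.23008, which rounds to 6.2301.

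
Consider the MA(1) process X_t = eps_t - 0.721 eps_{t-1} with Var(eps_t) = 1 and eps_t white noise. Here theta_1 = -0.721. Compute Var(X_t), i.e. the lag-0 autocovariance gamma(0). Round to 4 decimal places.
\gamma(0) = 1.5198

For an MA(q) process X_t = eps_t + sum_i theta_i eps_{t-i} with
Var(eps_t) = sigma^2, the variance is
  gamma(0) = sigma^2 * (1 + sum_i theta_i^2).
  sum_i theta_i^2 = (-0.721)^2 = 0.519841.
  gamma(0) = 1 * (1 + 0.519841) = 1 * 1.519841 = 1.519841, which rounds to 1.5198.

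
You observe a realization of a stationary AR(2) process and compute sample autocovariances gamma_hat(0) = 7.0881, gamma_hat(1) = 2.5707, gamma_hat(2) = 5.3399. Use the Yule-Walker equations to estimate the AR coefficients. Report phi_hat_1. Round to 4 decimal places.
\hat\phi_{1} = 0.1030

The Yule-Walker equations for an AR(p) process read, in matrix form,
  Gamma_p phi = r_p,   with   (Gamma_p)_{ij} = gamma(|i - j|),
                       (r_p)_i = gamma(i),   i,j = 1..p.
Substitute the sample gammas (Toeplitz matrix and right-hand side of size 2):
  Gamma_p = [[7.0881, 2.5707], [2.5707, 7.0881]]
  r_p     = [2.5707, 5.3399]
Written out:
  7.0881 phi_1 + 2.5707 phi_2 = 2.5707
  2.5707 phi_1 + 7.0881 phi_2 = 5.3399
Solve by Cramer's rule:
  det = gamma(0)^2 - gamma(1)^2 = (7.0881)^2 - (2.5707)^2 = 50.24116161 - 6.60849849 = 43.63266312
  phi_hat_1 = [gamma(1) gamma(0) - gamma(1) gamma(2)] / det = [(2.5707)(7.0881) - (2.5707)(5.3399)] / 43.63266312 = 4.49409774 / 43.63266312 = 0.103
  phi_hat_2 = [gamma(0) gamma(2) - gamma(1)^2] / det = [(7.0881)(5.3399) - (2.5707)^2] / 43.63266312 = 31.2412467 / 43.63266312 = 0.716
So phi_hat = [0.1030, 0.7160].
Therefore phi_hat_1 = 0.1030.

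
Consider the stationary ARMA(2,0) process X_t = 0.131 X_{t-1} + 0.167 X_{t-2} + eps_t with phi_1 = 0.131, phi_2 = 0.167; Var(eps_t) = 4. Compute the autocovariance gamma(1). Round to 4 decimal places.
\gamma(1) = 0.6635

Multiply the model equation by X_{t-k} and take expectations. With theta_0 = psi_0 = 1 and psi_j the MA(infinity) weights, this gives
  gamma(k) - sum_i phi_i gamma(k-i) = c_k,
  c_k = sigma^2 * sum_{j=k..q} theta_j psi_{j-k}   (c_k = 0 for k > q),
using gamma(-m) = gamma(m).
Pure AR (q = 0): c_0 = sigma^2 = 4, c_k = 0 for k >= 1.
Equations for k = 0, 1, 2 (AR order 2, c_2 = 0):
  (E0) gamma(0) = phi_1 gamma(1) + phi_2 gamma(2) + c_0
  (E1) gamma(1) = phi_1 gamma(0) + phi_2 gamma(1) + c_1
  (E2) gamma(2) = phi_1 gamma(1) + phi_2 gamma(0)
From (E1): gamma(1) = A gamma(0) + B with
  A = phi_1 / (1 - phi_2) = 0.131 / 0.833 = 0.157263,   B = c_1 / (1 - phi_2) = 0 / 0.833 = 0.
Insert (E2) into (E0): gamma(0) (1 - phi_2^2) = phi_1 (1 + phi_2) gamma(1) + c_0.
  phi_1 (1 + phi_2) = (0.131)(1.167) = 0.152877,   1 - phi_2^2 = 0.972111.
Replace gamma(1) by A gamma(0) + B and collect gamma(0):
  gamma(0) [0.972111 - (0.152877)(0.157263)] = c_0 = 4
  gamma(0) * 0.948069 = 4
  gamma(0) = 4 / 0.948069 = 4.219102.
  gamma(1) = A gamma(0) = (0.157263)(4.219102) = 0.663508.
Therefore gamma(1) = 0.6635 (to 4 decimal places).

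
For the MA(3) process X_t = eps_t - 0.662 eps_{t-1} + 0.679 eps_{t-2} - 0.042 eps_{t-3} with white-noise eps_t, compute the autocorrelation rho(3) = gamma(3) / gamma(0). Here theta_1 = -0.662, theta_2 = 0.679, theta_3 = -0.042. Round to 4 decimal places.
\rho(3) = -0.0221

For an MA(q) process with theta_0 = 1, the autocovariance is
  gamma(k) = sigma^2 * sum_{i=0..q-k} theta_i * theta_{i+k},
and rho(k) = gamma(k) / gamma(0). Sigma^2 cancels.
  numerator   = (1)*(-0.042) = -0.042.
  denominator = (1)^2 + (-0.662)^2 + (0.679)^2 + (-0.042)^2 = 1.901049.
  rho(3) = -0.042 / 1.901049 = -0.0221.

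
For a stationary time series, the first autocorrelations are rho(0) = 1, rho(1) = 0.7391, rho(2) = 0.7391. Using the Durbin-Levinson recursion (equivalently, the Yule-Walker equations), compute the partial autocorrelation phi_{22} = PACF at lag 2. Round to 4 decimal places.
\phi_{22} = 0.4250

The PACF at lag k is phi_{kk}, the last component of the solution
to the Yule-Walker system G_k phi = r_k where
  (G_k)_{ij} = rho(|i - j|), (r_k)_i = rho(i), i,j = 1..k.
Equivalently, Durbin-Levinson gives phi_{kk} iteratively:
  phi_{11} = rho(1)
  phi_{kk} = [rho(k) - sum_{j=1..k-1} phi_{k-1,j} rho(k-j)]
            / [1 - sum_{j=1..k-1} phi_{k-1,j} rho(j)],
  phi_{k,j} = phi_{k-1,j} - phi_{kk} phi_{k-1,k-j},  j = 1..k-1.
Step k = 1:
  phi_11 = rho(1) = 0.7391.
Step k = 2:
  phi_22 = [rho(2) - phi_11 rho(1)] / [1 - phi_11 rho(1)] = [0.7391 - (0.7391)(0.7391)] / [1 - (0.7391)(0.7391)]
         = 0.19283119 / 0.45373119 = 0.425.
Therefore phi_{22} = 0.4250.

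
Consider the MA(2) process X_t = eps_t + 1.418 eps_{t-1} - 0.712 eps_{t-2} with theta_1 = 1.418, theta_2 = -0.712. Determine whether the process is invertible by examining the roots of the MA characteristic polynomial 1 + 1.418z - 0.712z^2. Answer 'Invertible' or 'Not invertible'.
\text{Not invertible}

The MA(q) characteristic polynomial is P(z) = 1 + 1.418z - 0.712z^2.
Invertibility requires all roots to lie outside the unit circle, i.e. |z| > 1 for every root.
Set 1 + (1.418) z + (-0.712) z^2 = 0, i.e. a z^2 + b z + c = 0 with a = -0.712, b = 1.418, c = 1.
Discriminant D = b^2 - 4ac = (1.418)^2 - 4*(-0.712)*1 = 2.010724 - (-2.848) = 4.858724.
D >= 0, so the roots are real: z = (-b +/- sqrt(D)) / (2a) = (-1.418 +/- 2.204251) / (-1.424).
  z_1 = (-1.418 + 2.204251) / (-1.424) = -0.5521,   |z_1| = 0.5521.
  z_2 = (-1.418 - 2.204251) / (-1.424) = 2.5437,   |z_2| = 2.5437.
Moduli of all roots: 0.5521, 2.5437.
All moduli strictly greater than 1? No.
Verdict: Not invertible.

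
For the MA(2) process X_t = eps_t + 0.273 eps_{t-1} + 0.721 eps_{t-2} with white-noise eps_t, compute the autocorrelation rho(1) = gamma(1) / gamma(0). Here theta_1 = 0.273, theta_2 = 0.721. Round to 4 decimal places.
\rho(1) = 0.2947

For an MA(q) process with theta_0 = 1, the autocovariance is
  gamma(k) = sigma^2 * sum_{i=0..q-k} theta_i * theta_{i+k},
and rho(k) = gamma(k) / gamma(0). Sigma^2 cancels.
  numerator   = (1)*(0.273) + (0.273)*(0.721) = 0.469833.
  denominator = (1)^2 + (0.273)^2 + (0.721)^2 = 1.59437.
  rho(1) = 0.469833 / 1.59437 = 0.2947.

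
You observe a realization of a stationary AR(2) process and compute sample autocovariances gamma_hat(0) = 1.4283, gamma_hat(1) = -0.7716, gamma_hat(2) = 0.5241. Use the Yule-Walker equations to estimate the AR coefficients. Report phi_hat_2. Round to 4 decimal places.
\hat\phi_{2} = 0.1060

The Yule-Walker equations for an AR(p) process read, in matrix form,
  Gamma_p phi = r_p,   with   (Gamma_p)_{ij} = gamma(|i - j|),
                       (r_p)_i = gamma(i),   i,j = 1..p.
Substitute the sample gammas (Toeplitz matrix and right-hand side of size 2):
  Gamma_p = [[1.4283, -0.7716], [-0.7716, 1.4283]]
  r_p     = [-0.7716, 0.5241]
Written out:
  1.4283 phi_1 - 0.7716 phi_2 = -0.7716
  -0.7716 phi_1 + 1.4283 phi_2 = 0.5241
Solve by Cramer's rule:
  det = gamma(0)^2 - gamma(1)^2 = (1.4283)^2 - (-0.7716)^2 = 2.04004089 - 0.59536656 = 1.44467433
  phi_hat_1 = [gamma(1) gamma(0) - gamma(1) gamma(2)] / det = [(-0.7716)(1.4283) - (-0.7716)(0.5241)] / 1.44467433 = -0.69768072 / 1.44467433 = -0.4829
  phi_hat_2 = [gamma(0) gamma(2) - gamma(1)^2] / det = [(1.4283)(0.5241) - (-0.7716)^2] / 1.44467433 = 0.15320547 / 1.44467433 = 0.106
So phi_hat = [-0.4829, 0.1060].
Therefore phi_hat_2 = 0.1060.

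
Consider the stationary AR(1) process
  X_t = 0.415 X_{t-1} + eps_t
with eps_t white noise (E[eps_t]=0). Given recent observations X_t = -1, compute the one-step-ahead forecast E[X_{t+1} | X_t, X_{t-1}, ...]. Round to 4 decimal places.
E[X_{t+1} \mid \mathcal F_t] = -0.4150

For an AR(p) model X_t = c + sum_i phi_i X_{t-i} + eps_t, the
one-step-ahead conditional mean is
  E[X_{t+1} | X_t, ...] = c + sum_i phi_i X_{t+1-i}.
Substitute known values:
  E[X_{t+1} | ...] = (0.415) * (-1)
                   = -0.4150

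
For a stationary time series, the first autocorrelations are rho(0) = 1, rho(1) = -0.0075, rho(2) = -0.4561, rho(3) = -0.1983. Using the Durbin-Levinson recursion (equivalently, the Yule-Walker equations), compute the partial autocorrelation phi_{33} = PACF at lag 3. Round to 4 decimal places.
\phi_{33} = -0.2610

The PACF at lag k is phi_{kk}, the last component of the solution
to the Yule-Walker system G_k phi = r_k where
  (G_k)_{ij} = rho(|i - j|), (r_k)_i = rho(i), i,j = 1..k.
Equivalently, Durbin-Levinson gives phi_{kk} iteratively:
  phi_{11} = rho(1)
  phi_{kk} = [rho(k) - sum_{j=1..k-1} phi_{k-1,j} rho(k-j)]
            / [1 - sum_{j=1..k-1} phi_{k-1,j} rho(j)],
  phi_{k,j} = phi_{k-1,j} - phi_{kk} phi_{k-1,k-j},  j = 1..k-1.
Step k = 1:
  phi_11 = rho(1) = -0.0075.
Step k = 2:
  phi_22 = [rho(2) - phi_11 rho(1)] / [1 - phi_11 rho(1)] = [-0.4561 - (-0.0075)(-0.0075)] / [1 - (-0.0075)(-0.0075)]
         = -0.45615625 / 0.99994375 = -0.456182.
  Update: phi_21 = phi_11 - phi_22 phi_11 = -0.0075 - (-0.456182)(-0.0075) = -0.010921.
Step k = 3:
  phi_33 = [rho(3) - phi_21 rho(2) - phi_22 rho(1)] / [1 - phi_21 rho(1) - phi_22 rho(2)]
    numerator   = -0.1983 - (-0.010921)(-0.4561) - (-0.456182)(-0.0075) = -0.2067026
    denominator = 1 - (-0.010921)(-0.0075) - (-0.456182)(-0.4561) = 0.79185352
  phi_33 = -0.2067026 / 0.79185352 = -0.261.
Therefore phi_{33} = -0.2610.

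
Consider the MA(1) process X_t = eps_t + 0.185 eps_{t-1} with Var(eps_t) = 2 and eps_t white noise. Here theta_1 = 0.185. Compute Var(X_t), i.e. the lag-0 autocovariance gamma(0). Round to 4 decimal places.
\gamma(0) = 2.0685

For an MA(q) process X_t = eps_t + sum_i theta_i eps_{t-i} with
Var(eps_t) = sigma^2, the variance is
  gamma(0) = sigma^2 * (1 + sum_i theta_i^2).
  sum_i theta_i^2 = (0.185)^2 = 0.034225.
  gamma(0) = 2 * (1 + 0.034225) = 2 * 1.034225 = 2.06845, which rounds to 2.0685.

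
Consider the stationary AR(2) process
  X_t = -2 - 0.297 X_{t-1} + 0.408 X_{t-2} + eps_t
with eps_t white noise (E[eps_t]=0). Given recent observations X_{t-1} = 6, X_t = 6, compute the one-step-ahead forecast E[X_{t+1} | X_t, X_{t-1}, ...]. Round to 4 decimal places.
E[X_{t+1} \mid \mathcal F_t] = -1.3340

For an AR(p) model X_t = c + sum_i phi_i X_{t-i} + eps_t, the
one-step-ahead conditional mean is
  E[X_{t+1} | X_t, ...] = c + sum_i phi_i X_{t+1-i}.
Substitute known values:
  E[X_{t+1} | ...] = -2 + (-0.297) * (6) + (0.408) * (6)
                   = -1.3340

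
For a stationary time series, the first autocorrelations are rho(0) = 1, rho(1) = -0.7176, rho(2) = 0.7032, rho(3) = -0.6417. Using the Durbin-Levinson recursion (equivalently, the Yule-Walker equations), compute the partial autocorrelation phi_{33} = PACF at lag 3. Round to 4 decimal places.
\phi_{33} = -0.1321

The PACF at lag k is phi_{kk}, the last component of the solution
to the Yule-Walker system G_k phi = r_k where
  (G_k)_{ij} = rho(|i - j|), (r_k)_i = rho(i), i,j = 1..k.
Equivalently, Durbin-Levinson gives phi_{kk} iteratively:
  phi_{11} = rho(1)
  phi_{kk} = [rho(k) - sum_{j=1..k-1} phi_{k-1,j} rho(k-j)]
            / [1 - sum_{j=1..k-1} phi_{k-1,j} rho(j)],
  phi_{k,j} = phi_{k-1,j} - phi_{kk} phi_{k-1,k-j},  j = 1..k-1.
Step k = 1:
  phi_11 = rho(1) = -0.7176.
Step k = 2:
  phi_22 = [rho(2) - phi_11 rho(1)] / [1 - phi_11 rho(1)] = [0.7032 - (-0.7176)(-0.7176)] / [1 - (-0.7176)(-0.7176)]
         = 0.18825024 / 0.48505024 = 0.388105.
  Update: phi_21 = phi_11 - phi_22 phi_11 = -0.7176 - (0.388105)(-0.7176) = -0.439096.
Step k = 3:
  phi_33 = [rho(3) - phi_21 rho(2) - phi_22 rho(1)] / [1 - phi_21 rho(1) - phi_22 rho(2)]
    numerator   = -0.6417 - (-0.439096)(0.7032) - (0.388105)(-0.7176) = -0.05442373
    denominator = 1 - (-0.439096)(-0.7176) - (0.388105)(0.7032) = 0.41198945
  phi_33 = -0.05442373 / 0.41198945 = -0.1321.
Therefore phi_{33} = -0.1321.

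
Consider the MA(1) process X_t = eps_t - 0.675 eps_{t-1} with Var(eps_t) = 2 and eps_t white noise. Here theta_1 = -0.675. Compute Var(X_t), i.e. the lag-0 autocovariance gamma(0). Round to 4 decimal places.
\gamma(0) = 2.9113

For an MA(q) process X_t = eps_t + sum_i theta_i eps_{t-i} with
Var(eps_t) = sigma^2, the variance is
  gamma(0) = sigma^2 * (1 + sum_i theta_i^2).
  sum_i theta_i^2 = (-0.675)^2 = 0.455625.
  gamma(0) = 2 * (1 + 0.455625) = 2 * 1.455625 = 2.91125, which rounds to 2.9113.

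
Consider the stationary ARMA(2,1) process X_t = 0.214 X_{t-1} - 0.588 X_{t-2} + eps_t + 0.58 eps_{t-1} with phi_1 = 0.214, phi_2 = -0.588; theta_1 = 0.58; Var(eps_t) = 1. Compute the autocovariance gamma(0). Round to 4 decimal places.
\gamma(0) = 2.3238

Multiply the model equation by X_{t-k} and take expectations. With theta_0 = psi_0 = 1 and psi_j the MA(infinity) weights, this gives
  gamma(k) - sum_i phi_i gamma(k-i) = c_k,
  c_k = sigma^2 * sum_{j=k..q} theta_j psi_{j-k}   (c_k = 0 for k > q),
using gamma(-m) = gamma(m).
psi-weights needed (psi_j = theta_j + sum_i phi_i psi_{j-i}):
  psi_1 = theta_1 + phi_1 = 0.58 + (0.214) = 0.794
Right-hand sides:
  c_0 = sigma^2 (1 + theta_1 psi_1) = 1 * (1 + (0.58)(0.794)) = 1 * 1.46052 = 1.46052
  c_1 = sigma^2 theta_1 = 1 * (0.58) = 0.58
  c_2 = 0
Equations for k = 0, 1, 2 (AR order 2, c_2 = 0):
  (E0) gamma(0) = phi_1 gamma(1) + phi_2 gamma(2) + c_0
  (E1) gamma(1) = phi_1 gamma(0) + phi_2 gamma(1) + c_1
  (E2) gamma(2) = phi_1 gamma(1) + phi_2 gamma(0)
From (E1): gamma(1) = A gamma(0) + B with
  A = phi_1 / (1 - phi_2) = 0.214 / 1.588 = 0.134761,   B = c_1 / (1 - phi_2) = 0.58 / 1.588 = 0.365239.
Insert (E2) into (E0): gamma(0) (1 - phi_2^2) = phi_1 (1 + phi_2) gamma(1) + c_0.
  phi_1 (1 + phi_2) = (0.214)(0.412) = 0.088168,   1 - phi_2^2 = 0.654256.
Replace gamma(1) by A gamma(0) + B and collect gamma(0):
  gamma(0) [0.654256 - (0.088168)(0.134761)] = (0.088168)(0.365239) + 1.46052
  gamma(0) * 0.642374 = 1.492722
  gamma(0) = 1.492722 / 0.642374 = 2.323758.
Therefore gamma(0) = 2.3238 (to 4 decimal places).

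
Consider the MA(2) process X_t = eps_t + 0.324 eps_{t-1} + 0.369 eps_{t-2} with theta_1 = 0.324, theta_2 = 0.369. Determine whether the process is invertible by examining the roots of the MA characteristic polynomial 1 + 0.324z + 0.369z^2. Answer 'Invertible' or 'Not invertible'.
\text{Invertible}

The MA(q) characteristic polynomial is P(z) = 1 + 0.324z + 0.369z^2.
Invertibility requires all roots to lie outside the unit circle, i.e. |z| > 1 for every root.
Set 1 + (0.324) z + (0.369) z^2 = 0, i.e. a z^2 + b z + c = 0 with a = 0.369, b = 0.324, c = 1.
Discriminant D = b^2 - 4ac = (0.324)^2 - 4*(0.369)*1 = 0.104976 - (1.476) = -1.371024.
D < 0, so the roots are the complex-conjugate pair z = (-b +/- i sqrt(-D)) / (2a) = -0.439 +/- 1.5866i.
For a conjugate pair |z|^2 = z * conj(z) = (product of roots) = c/a = 1/(0.369) = 2.710027, so |z| = sqrt(2.710027) = 1.6462 for both roots.
Moduli of all roots: 1.6462, 1.6462.
All moduli strictly greater than 1? Yes.
Verdict: Invertible.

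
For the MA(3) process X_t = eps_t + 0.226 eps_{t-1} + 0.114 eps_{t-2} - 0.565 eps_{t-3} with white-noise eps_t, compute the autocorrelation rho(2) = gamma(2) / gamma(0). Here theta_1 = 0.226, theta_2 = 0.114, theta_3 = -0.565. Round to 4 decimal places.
\rho(2) = -0.0099

For an MA(q) process with theta_0 = 1, the autocovariance is
  gamma(k) = sigma^2 * sum_{i=0..q-k} theta_i * theta_{i+k},
and rho(k) = gamma(k) / gamma(0). Sigma^2 cancels.
  numerator   = (1)*(0.114) + (0.226)*(-0.565) = -0.01369.
  denominator = (1)^2 + (0.226)^2 + (0.114)^2 + (-0.565)^2 = 1.383297.
  rho(2) = -0.01369 / 1.383297 = -0.0099.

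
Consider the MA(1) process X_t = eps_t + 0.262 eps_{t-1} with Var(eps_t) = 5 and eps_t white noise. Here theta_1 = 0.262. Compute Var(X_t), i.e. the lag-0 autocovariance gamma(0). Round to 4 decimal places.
\gamma(0) = 5.3432

For an MA(q) process X_t = eps_t + sum_i theta_i eps_{t-i} with
Var(eps_t) = sigma^2, the variance is
  gamma(0) = sigma^2 * (1 + sum_i theta_i^2).
  sum_i theta_i^2 = (0.262)^2 = 0.068644.
  gamma(0) = 5 * (1 + 0.068644) = 5 * 1.068644 = 5.34322, which rounds to 5.3432.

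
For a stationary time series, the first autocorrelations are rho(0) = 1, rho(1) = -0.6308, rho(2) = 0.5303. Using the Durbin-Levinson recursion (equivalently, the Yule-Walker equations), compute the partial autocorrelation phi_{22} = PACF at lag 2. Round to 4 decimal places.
\phi_{22} = 0.2199

The PACF at lag k is phi_{kk}, the last component of the solution
to the Yule-Walker system G_k phi = r_k where
  (G_k)_{ij} = rho(|i - j|), (r_k)_i = rho(i), i,j = 1..k.
Equivalently, Durbin-Levinson gives phi_{kk} iteratively:
  phi_{11} = rho(1)
  phi_{kk} = [rho(k) - sum_{j=1..k-1} phi_{k-1,j} rho(k-j)]
            / [1 - sum_{j=1..k-1} phi_{k-1,j} rho(j)],
  phi_{k,j} = phi_{k-1,j} - phi_{kk} phi_{k-1,k-j},  j = 1..k-1.
Step k = 1:
  phi_11 = rho(1) = -0.6308.
Step k = 2:
  phi_22 = [rho(2) - phi_11 rho(1)] / [1 - phi_11 rho(1)] = [0.5303 - (-0.6308)(-0.6308)] / [1 - (-0.6308)(-0.6308)]
         = 0.13239136 / 0.60209136 = 0.2199.
Therefore phi_{22} = 0.2199.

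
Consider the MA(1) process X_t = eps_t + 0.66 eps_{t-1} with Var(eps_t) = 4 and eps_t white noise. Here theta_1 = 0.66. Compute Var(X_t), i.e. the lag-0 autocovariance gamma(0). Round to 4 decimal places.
\gamma(0) = 5.7424

For an MA(q) process X_t = eps_t + sum_i theta_i eps_{t-i} with
Var(eps_t) = sigma^2, the variance is
  gamma(0) = sigma^2 * (1 + sum_i theta_i^2).
  sum_i theta_i^2 = (0.66)^2 = 0.4356.
  gamma(0) = 4 * (1 + 0.4356) = 4 * 1.4356 = 5.7424.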